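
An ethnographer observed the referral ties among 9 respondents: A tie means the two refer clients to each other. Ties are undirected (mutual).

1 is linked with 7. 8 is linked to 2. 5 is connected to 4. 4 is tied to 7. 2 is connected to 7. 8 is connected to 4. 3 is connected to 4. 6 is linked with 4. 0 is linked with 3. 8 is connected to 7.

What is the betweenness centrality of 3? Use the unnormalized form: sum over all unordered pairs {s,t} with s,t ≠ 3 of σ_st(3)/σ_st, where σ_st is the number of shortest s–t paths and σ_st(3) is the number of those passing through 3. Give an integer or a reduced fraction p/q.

Pairs whose geodesics pass through 3 — 4–0: 1; 6–0: 1; 7–0: 1; 2–0: 2/2; 8–0: 1; 1–0: 1; 0–5: 1.
All other pairs contribute 0.
Summing the contributions gives betweenness(3) = 7.

7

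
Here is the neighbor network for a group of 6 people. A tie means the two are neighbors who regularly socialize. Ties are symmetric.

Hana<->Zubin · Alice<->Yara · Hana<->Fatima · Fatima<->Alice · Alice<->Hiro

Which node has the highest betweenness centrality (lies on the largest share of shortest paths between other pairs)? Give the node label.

Alice

Unnormalized betweenness of each node: Alice:7, Fatima:6, Hana:4, Hiro:0, Yara:0, Zubin:0.
Alice has the largest value, 7, making it the main broker — the node through which the most shortest paths run.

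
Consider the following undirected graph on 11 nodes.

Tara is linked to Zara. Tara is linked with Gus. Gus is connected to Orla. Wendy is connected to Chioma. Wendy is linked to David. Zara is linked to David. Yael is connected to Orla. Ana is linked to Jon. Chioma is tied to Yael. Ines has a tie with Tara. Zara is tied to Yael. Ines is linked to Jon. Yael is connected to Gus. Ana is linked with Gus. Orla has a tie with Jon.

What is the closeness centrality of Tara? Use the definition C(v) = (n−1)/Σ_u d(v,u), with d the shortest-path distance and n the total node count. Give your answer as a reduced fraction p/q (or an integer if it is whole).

Distances from Tara: Ana:2, Chioma:3, David:2, Gus:1, Ines:1, Jon:2, Orla:2, Wendy:3, Yael:2, Zara:1. Sum = 19.
n = 11, so closeness = 10/19.

10/19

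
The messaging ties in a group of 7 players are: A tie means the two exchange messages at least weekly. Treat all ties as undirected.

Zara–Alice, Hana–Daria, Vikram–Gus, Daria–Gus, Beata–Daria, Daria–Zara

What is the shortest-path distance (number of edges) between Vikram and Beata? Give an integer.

One shortest route is Vikram – Gus – Daria – Beata, which uses 3 edges, and at distance 2 from Vikram we only reach {Daria}, which does not include Beata. So d(Vikram,Beata) = 3.

3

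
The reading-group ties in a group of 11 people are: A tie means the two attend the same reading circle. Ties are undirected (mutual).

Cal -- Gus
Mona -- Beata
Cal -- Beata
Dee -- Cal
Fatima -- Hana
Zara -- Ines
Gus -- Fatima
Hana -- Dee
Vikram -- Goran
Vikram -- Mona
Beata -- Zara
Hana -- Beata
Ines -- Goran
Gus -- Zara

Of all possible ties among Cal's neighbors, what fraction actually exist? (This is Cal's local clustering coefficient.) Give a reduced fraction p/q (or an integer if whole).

Cal's neighbors: Beata, Dee, and Gus (k = 3).
Possible neighbor pairs: C(3,2) = 3. Edges among them: none → e = 0.
Clustering(Cal) = 0/3 = 0.

0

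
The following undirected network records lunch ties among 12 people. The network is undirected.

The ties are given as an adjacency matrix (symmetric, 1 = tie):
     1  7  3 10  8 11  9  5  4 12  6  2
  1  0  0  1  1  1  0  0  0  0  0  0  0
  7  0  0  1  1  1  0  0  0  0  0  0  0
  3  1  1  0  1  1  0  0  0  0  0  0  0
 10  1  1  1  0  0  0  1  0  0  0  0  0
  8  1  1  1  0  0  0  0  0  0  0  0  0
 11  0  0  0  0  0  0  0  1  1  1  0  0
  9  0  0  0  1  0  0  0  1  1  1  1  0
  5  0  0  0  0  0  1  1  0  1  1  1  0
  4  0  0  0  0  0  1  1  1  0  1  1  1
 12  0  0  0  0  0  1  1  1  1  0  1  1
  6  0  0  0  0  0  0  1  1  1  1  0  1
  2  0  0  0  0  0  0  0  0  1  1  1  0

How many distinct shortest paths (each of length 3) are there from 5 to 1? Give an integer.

1

The shortest distance is 3, and the only length-3 path is 5–9–10–1. So there is exactly 1 shortest path.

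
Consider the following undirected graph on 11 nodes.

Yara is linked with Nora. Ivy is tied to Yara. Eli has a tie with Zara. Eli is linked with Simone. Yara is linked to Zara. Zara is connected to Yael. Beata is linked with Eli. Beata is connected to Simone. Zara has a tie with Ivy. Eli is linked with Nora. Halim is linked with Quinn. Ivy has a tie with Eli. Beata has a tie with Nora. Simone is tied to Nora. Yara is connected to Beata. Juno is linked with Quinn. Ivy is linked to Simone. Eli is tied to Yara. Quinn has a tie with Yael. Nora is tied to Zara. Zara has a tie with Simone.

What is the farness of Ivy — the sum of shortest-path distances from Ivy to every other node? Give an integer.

Distances from Ivy: Beata:2, Eli:1, Halim:4, Juno:4, Nora:2, Quinn:3, Simone:1, Yael:2, Yara:1, Zara:1.
Sum = 2 + 1 + 4 + 4 + 2 + 3 + 1 + 2 + 1 + 1 = 21.

21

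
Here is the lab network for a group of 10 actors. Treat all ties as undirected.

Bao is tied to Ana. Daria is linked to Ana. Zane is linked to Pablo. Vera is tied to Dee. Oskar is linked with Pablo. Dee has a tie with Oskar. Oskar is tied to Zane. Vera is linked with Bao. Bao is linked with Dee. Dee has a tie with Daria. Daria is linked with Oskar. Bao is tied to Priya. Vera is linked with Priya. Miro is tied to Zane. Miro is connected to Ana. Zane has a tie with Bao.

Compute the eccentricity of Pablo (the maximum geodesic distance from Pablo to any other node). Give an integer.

3

Distances from Pablo: Ana:3, Bao:2, Daria:2, Dee:2, Miro:2, Oskar:1, Priya:3, Vera:3, Zane:1.
The largest is 3 (to Vera, Ana, and Priya), so the eccentricity of Pablo is 3.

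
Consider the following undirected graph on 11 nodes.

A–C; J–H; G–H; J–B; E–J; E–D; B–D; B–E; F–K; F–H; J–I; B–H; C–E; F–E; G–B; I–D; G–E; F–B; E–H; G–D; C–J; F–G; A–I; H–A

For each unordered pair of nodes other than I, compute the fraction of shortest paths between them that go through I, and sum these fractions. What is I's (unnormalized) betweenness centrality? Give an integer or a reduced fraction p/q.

5/3

Pairs whose geodesics pass through I — A–D: 1; A–J: 1/3; D–J: 1/3.
All other pairs contribute 0.
Summing the contributions gives betweenness(I) = 5/3.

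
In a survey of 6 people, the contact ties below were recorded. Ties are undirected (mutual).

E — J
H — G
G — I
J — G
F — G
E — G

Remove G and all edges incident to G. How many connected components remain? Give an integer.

Without G, the remaining ties split the others into: {E, J}; {H}; {I}; {F}.
That's 4 separate components.

4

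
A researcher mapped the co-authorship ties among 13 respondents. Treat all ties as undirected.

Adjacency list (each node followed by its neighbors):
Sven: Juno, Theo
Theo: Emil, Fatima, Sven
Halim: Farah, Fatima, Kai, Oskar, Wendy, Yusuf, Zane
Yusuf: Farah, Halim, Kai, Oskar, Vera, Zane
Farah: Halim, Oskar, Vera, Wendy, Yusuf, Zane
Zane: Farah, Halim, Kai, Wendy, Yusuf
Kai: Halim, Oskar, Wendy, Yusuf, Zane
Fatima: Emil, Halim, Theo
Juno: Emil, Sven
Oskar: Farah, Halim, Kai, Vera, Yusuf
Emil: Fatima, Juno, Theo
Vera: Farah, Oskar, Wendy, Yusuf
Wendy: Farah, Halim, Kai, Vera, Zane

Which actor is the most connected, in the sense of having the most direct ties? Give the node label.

Degrees — Emil:3, Farah:6, Fatima:3, Halim:7, Juno:2, Kai:5, Oskar:5, Sven:2, Theo:3, Vera:4, Wendy:5, Yusuf:6, Zane:5.
The maximum is 7, attained only by Halim.

Halim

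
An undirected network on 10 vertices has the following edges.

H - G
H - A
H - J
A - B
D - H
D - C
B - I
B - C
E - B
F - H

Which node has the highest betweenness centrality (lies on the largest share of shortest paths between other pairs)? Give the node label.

H

Unnormalized betweenness of each node: A:12, B:16, C:3, D:4, E:0, F:0, G:0, H:22, I:0, J:0.
H has the largest value, 22, making it the main broker — the node through which the most shortest paths run.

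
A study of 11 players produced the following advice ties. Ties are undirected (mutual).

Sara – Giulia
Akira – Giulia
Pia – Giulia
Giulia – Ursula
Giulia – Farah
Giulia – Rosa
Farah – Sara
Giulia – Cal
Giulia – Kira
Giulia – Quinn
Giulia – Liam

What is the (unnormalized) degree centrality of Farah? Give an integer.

2

Farah is directly tied to Giulia and Sara. That is 2 neighbors, so the degree of Farah is 2.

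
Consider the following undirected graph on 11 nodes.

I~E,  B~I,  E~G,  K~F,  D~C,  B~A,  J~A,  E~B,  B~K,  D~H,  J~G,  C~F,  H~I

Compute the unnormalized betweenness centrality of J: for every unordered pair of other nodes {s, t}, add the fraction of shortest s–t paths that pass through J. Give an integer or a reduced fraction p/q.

1

Pairs whose geodesics pass through J — G–A: 1.
All other pairs contribute 0.
Summing the contributions gives betweenness(J) = 1.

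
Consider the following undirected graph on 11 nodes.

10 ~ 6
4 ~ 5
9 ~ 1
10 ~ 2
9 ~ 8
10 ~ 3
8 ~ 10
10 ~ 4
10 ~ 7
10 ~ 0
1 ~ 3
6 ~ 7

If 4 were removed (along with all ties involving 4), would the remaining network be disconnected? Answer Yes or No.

Removing 4 leaves {0, 1, 2, 3, 6, 7, 8, 9, and 10} with no path to {5}, so the network splits into 2 components. 4 is a cut vertex.

Yes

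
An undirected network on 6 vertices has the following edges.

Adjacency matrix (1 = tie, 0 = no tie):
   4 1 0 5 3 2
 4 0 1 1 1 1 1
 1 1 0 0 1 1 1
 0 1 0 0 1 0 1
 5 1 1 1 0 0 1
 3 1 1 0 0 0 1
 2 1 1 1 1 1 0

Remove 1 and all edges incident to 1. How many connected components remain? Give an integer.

1

1's neighbors (2, 3, 4, and 5) remain reachable from one another through other ties, so the rest of the network stays in one piece.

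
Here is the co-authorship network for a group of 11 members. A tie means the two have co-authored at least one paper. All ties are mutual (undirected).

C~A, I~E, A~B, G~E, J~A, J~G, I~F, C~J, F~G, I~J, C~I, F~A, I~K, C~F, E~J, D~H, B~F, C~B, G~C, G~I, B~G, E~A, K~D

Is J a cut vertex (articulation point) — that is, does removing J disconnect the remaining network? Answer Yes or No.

Even without J, every remaining node can still reach every other (the residual graph is connected), so J is not a cut vertex.

No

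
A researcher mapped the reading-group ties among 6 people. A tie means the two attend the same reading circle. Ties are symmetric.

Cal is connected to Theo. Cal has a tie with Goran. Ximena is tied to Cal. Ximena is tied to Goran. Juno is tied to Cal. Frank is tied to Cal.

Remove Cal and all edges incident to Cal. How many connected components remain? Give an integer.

Without Cal, the remaining ties split the others into: {Goran, Ximena}; {Theo}; {Juno}; {Frank}.
That's 4 separate components.

4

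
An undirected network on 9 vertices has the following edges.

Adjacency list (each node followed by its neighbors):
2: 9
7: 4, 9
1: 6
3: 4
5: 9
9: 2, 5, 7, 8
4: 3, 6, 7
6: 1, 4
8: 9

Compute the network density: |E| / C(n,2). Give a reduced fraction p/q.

2/9

There are 8 edges and 9 nodes, so the maximum possible is C(9,2) = 36.
Density = 8/36 = 2/9.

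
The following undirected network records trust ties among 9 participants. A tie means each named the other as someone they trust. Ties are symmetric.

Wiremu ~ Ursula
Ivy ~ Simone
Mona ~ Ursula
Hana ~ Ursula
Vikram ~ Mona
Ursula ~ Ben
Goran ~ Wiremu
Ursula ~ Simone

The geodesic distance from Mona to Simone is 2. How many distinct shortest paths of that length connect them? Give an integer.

1

The shortest distance is 2, and the only length-2 path is Mona–Ursula–Simone. So there is exactly 1 shortest path.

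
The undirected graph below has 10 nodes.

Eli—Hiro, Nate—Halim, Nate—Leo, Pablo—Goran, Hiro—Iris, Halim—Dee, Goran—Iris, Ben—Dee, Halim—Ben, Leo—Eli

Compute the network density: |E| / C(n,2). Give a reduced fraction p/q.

There are 10 edges and 10 nodes, so the maximum possible is C(10,2) = 45.
Density = 10/45 = 2/9.

2/9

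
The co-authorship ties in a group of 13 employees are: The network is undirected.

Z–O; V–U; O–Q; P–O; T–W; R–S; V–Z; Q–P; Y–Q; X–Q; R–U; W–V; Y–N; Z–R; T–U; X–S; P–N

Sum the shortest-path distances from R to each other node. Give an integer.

Distances from R: N:4, O:2, P:3, Q:3, S:1, T:2, U:1, V:2, W:3, X:2, Y:4, Z:1.
Sum = 4 + 2 + 3 + 3 + 1 + 2 + 1 + 2 + 3 + 2 + 4 + 1 = 28.

28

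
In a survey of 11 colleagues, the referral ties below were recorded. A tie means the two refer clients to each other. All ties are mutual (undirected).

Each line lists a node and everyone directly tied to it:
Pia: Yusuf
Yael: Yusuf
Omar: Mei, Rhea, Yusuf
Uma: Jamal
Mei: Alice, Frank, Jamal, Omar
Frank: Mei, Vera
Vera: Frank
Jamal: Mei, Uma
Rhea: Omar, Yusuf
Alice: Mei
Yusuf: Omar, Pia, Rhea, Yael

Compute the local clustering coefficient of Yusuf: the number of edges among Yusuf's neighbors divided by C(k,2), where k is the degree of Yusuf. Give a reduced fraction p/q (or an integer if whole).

1/6

Yusuf's neighbors: Omar, Pia, Rhea, and Yael (k = 4).
Possible neighbor pairs: C(4,2) = 6. Edges among them: Omar–Rhea → e = 1.
Clustering(Yusuf) = 1/6.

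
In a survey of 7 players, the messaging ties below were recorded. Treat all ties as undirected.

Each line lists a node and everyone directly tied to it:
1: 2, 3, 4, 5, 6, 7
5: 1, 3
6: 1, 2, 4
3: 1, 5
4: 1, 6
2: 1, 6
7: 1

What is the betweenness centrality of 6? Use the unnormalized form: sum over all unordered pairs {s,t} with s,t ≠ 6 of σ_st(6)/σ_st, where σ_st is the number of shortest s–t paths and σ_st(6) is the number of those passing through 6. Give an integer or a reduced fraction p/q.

1/2

Pairs whose geodesics pass through 6 — 4–2: 1/2.
All other pairs contribute 0.
Summing the contributions gives betweenness(6) = 1/2.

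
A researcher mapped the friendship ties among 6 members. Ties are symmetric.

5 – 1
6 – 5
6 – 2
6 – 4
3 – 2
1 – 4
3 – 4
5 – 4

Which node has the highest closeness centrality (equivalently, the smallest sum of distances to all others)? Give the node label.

Farness (sum of distances to all others) for each node — 1:9, 2:9, 3:8, 4:6, 5:7, 6:7.
The smallest farness is 6, for 4, so 4 has the highest closeness.

4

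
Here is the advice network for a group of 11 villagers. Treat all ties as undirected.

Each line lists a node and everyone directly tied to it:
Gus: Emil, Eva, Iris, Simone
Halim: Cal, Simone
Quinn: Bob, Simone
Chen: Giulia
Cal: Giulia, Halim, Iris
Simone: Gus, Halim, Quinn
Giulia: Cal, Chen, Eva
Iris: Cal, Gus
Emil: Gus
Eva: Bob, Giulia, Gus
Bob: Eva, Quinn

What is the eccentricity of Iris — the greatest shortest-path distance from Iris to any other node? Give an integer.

Distances from Iris: Bob:3, Cal:1, Chen:3, Emil:2, Eva:2, Giulia:2, Gus:1, Halim:2, Quinn:3, Simone:2.
The largest is 3 (to Quinn, Bob, and Chen), so the eccentricity of Iris is 3.

3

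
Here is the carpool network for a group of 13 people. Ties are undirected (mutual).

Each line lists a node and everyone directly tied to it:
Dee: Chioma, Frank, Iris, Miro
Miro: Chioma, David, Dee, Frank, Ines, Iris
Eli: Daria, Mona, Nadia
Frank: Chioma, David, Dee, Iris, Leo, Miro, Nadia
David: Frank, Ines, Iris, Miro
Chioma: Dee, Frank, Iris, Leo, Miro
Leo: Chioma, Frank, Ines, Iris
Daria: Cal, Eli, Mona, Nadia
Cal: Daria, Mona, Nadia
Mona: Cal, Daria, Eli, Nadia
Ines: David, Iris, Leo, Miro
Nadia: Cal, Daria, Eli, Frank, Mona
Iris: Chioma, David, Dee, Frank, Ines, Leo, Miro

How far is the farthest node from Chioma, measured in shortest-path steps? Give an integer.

Distances from Chioma: Cal:3, Daria:3, David:2, Dee:1, Eli:3, Frank:1, Ines:2, Iris:1, Leo:1, Miro:1, Mona:3, Nadia:2.
The largest is 3 (to Cal, Eli, Daria, and Mona), so the eccentricity of Chioma is 3.

3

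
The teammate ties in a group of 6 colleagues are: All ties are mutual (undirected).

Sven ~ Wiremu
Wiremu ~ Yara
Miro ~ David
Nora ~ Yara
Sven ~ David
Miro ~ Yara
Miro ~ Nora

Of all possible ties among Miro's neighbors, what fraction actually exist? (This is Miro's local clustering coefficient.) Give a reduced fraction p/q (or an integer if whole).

1/3

Miro's neighbors: David, Nora, and Yara (k = 3).
Possible neighbor pairs: C(3,2) = 3. Edges among them: Nora–Yara → e = 1.
Clustering(Miro) = 1/3.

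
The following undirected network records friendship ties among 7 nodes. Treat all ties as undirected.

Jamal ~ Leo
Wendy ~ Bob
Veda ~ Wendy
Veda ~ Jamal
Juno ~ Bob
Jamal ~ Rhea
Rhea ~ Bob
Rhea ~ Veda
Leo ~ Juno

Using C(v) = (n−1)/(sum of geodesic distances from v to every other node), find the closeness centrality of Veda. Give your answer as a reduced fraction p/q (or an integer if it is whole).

3/5

Distances from Veda: Bob:2, Jamal:1, Juno:3, Leo:2, Rhea:1, Wendy:1. Sum = 10.
n = 7, so closeness = 6/10 = 3/5.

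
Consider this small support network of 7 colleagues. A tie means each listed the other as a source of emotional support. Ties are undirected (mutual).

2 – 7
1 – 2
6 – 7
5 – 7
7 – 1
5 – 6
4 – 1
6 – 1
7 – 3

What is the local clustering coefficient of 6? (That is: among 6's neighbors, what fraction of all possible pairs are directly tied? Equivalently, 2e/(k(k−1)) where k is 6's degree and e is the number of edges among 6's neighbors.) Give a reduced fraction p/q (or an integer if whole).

6's neighbors: 1, 5, and 7 (k = 3).
Possible neighbor pairs: C(3,2) = 3. Edges among them: 1–7, 5–7 → e = 2.
Clustering(6) = 2/3.

2/3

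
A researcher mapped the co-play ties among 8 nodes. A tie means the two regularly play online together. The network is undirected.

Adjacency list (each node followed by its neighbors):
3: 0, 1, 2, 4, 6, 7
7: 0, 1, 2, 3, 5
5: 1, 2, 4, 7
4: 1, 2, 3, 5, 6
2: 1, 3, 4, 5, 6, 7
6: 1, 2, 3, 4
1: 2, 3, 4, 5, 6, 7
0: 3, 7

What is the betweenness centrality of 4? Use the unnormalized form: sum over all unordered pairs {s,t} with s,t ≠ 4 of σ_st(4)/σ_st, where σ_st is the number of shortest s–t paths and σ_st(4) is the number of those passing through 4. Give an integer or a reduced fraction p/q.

Pairs whose geodesics pass through 4 — 3–5: 1/4; 5–6: 1/3.
All other pairs contribute 0.
Summing the contributions gives betweenness(4) = 7/12.

7/12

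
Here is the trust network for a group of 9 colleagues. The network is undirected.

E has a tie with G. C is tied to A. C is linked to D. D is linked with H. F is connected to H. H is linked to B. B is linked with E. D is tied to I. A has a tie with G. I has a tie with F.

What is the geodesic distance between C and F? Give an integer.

3

One shortest route is C – D – I – F, which uses 3 edges, and at distance 2 from C we only reach {G, H, I}, which does not include F. So d(C,F) = 3.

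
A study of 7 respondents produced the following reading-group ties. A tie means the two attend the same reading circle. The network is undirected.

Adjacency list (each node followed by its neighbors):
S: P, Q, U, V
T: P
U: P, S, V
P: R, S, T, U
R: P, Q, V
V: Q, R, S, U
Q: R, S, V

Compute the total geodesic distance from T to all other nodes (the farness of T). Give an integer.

13

Distances from T: P:1, Q:3, R:2, S:2, U:2, V:3.
Sum = 1 + 3 + 2 + 2 + 2 + 3 = 13.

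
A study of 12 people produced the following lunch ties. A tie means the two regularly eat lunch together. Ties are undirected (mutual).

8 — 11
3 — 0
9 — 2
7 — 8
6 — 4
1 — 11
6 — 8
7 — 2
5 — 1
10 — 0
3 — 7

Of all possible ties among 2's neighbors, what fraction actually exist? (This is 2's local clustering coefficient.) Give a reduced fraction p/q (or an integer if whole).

0

2's neighbors: 7 and 9 (k = 2).
Possible neighbor pairs: C(2,2) = 1. Edges among them: none → e = 0.
Clustering(2) = 0/1.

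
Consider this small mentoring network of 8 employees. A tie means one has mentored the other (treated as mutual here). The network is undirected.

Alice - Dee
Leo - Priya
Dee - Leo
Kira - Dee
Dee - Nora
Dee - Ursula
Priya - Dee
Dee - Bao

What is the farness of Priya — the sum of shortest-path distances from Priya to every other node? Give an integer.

12

Distances from Priya: Alice:2, Bao:2, Dee:1, Kira:2, Leo:1, Nora:2, Ursula:2.
Sum = 2 + 2 + 1 + 2 + 1 + 2 + 2 = 12.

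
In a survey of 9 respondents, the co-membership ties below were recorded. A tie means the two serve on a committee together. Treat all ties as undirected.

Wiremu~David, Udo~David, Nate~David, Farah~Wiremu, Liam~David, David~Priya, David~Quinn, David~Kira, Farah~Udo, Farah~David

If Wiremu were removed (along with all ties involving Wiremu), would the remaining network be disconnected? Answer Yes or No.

No

Even without Wiremu, every remaining node can still reach every other (the residual graph is connected), so Wiremu is not a cut vertex.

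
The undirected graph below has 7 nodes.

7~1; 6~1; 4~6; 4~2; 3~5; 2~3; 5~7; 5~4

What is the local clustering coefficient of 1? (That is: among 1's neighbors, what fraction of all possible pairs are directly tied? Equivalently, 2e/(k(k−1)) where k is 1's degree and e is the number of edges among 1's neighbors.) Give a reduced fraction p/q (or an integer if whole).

0

1's neighbors: 6 and 7 (k = 2).
Possible neighbor pairs: C(2,2) = 1. Edges among them: none → e = 0.
Clustering(1) = 0/1.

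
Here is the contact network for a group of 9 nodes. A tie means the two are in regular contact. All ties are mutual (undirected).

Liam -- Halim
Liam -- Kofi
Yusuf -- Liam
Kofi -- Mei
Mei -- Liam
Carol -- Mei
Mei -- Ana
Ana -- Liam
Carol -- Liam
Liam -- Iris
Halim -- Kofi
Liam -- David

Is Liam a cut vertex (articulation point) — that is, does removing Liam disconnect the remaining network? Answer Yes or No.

Removing Liam leaves {David} with no path to {Ana, Carol, Halim, Kofi, and Mei}, so the network splits into 4 components. Liam is a cut vertex.

Yes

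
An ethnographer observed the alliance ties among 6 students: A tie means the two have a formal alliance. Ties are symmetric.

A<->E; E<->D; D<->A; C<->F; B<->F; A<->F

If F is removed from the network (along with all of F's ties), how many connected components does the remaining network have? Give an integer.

Without F, the remaining ties split the others into: {A, D, E}; {B}; {C}.
That's 3 separate components.

3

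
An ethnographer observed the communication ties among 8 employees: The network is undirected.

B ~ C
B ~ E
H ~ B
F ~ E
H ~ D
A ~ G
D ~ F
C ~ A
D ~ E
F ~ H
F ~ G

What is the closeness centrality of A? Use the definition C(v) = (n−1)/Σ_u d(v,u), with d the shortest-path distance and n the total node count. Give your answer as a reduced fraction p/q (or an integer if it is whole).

7/15

Distances from A: B:2, C:1, D:3, E:3, F:2, G:1, H:3. Sum = 15.
n = 8, so closeness = 7/15.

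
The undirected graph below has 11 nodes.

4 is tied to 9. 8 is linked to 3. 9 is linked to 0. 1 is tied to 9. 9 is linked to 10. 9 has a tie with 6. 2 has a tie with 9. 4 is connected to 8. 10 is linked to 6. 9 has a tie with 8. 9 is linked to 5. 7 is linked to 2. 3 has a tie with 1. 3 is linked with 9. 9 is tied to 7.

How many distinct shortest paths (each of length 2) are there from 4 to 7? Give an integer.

1

The shortest distance is 2, and the only length-2 path is 4–9–7. So there is exactly 1 shortest path.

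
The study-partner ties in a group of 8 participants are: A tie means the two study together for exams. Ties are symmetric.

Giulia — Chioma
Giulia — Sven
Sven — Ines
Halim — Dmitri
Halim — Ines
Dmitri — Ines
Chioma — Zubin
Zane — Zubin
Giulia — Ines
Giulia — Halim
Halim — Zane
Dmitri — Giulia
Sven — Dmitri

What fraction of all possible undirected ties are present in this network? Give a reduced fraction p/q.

13/28

There are 13 edges and 8 nodes, so the maximum possible is C(8,2) = 28.
Density = 13/28.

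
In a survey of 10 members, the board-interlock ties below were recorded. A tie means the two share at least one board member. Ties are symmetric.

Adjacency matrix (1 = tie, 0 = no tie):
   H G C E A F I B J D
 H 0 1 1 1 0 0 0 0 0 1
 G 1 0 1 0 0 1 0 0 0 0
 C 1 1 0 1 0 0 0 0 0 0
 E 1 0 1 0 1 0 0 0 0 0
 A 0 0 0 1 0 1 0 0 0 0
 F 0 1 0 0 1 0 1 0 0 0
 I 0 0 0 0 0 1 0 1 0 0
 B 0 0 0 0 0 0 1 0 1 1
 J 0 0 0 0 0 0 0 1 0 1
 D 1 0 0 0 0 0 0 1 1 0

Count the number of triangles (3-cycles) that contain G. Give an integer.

G's neighbors: C, F, and H.
Neighbor pairs that are themselves tied: G–C–H. Each forms one triangle with G, for 1 in total.

1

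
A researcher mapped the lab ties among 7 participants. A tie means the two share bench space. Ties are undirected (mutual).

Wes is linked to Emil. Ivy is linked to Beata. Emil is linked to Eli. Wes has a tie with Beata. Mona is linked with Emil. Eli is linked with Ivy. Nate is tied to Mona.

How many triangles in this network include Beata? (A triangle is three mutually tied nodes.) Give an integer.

0

Beata's neighbors are Ivy and Wes, but none of them are tied to each other, so no triangle contains Beata.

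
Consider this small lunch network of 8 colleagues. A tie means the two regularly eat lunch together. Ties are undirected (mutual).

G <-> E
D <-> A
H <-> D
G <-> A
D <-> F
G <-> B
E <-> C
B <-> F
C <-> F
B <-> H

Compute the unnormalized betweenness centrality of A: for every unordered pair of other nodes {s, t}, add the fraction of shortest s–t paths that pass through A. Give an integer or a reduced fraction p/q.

Pairs whose geodesics pass through A — D–G: 1; D–E: 1/2.
All other pairs contribute 0.
Summing the contributions gives betweenness(A) = 3/2.

3/2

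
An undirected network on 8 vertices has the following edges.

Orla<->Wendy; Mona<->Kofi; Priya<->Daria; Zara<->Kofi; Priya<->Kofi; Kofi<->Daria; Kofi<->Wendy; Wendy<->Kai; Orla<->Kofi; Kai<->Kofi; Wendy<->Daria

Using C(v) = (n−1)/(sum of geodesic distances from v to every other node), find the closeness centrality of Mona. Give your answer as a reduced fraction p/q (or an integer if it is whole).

Distances from Mona: Daria:2, Kai:2, Kofi:1, Orla:2, Priya:2, Wendy:2, Zara:2. Sum = 13.
n = 8, so closeness = 7/13.

7/13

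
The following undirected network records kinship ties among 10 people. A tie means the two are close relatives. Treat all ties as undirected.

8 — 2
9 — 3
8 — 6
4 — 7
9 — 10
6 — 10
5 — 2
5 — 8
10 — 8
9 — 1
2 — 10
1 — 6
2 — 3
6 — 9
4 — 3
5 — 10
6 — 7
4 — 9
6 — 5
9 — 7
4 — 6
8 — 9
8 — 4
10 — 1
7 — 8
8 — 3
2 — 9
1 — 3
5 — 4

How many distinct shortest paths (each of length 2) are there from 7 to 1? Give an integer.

2

The shortest distance is 2. The length-2 paths are: 7–6–1; 7–9–1.
That gives 2 distinct shortest paths.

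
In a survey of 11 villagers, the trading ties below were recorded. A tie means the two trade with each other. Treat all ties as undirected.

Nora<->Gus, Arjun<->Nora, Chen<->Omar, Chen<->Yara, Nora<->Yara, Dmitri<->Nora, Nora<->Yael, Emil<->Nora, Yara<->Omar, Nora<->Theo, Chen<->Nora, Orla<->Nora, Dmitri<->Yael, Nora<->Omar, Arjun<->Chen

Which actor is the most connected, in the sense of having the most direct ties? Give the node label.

Nora

Degrees — Arjun:2, Chen:4, Dmitri:2, Emil:1, Gus:1, Nora:10, Omar:3, Orla:1, Theo:1, Yael:2, Yara:3.
The maximum is 10, attained only by Nora.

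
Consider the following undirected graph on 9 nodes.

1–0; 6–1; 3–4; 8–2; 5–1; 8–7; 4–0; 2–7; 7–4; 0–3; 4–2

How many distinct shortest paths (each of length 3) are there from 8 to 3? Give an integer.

2

The shortest distance is 3. The length-3 paths are: 8–7–4–3; 8–2–4–3.
That gives 2 distinct shortest paths.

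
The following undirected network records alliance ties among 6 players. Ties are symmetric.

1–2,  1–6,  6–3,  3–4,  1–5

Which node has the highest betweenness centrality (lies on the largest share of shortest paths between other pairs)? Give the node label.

Unnormalized betweenness of each node: 1:7, 2:0, 3:4, 4:0, 5:0, 6:6.
1 has the largest value, 7, making it the main broker — the node through which the most shortest paths run.

1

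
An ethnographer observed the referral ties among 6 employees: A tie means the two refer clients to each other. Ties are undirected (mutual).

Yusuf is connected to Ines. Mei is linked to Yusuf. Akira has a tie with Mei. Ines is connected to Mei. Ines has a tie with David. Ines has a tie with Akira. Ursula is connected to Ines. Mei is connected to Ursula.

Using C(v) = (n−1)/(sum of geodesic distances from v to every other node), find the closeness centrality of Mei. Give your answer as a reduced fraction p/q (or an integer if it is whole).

5/6

Distances from Mei: Akira:1, David:2, Ines:1, Ursula:1, Yusuf:1. Sum = 6.
n = 6, so closeness = 5/6.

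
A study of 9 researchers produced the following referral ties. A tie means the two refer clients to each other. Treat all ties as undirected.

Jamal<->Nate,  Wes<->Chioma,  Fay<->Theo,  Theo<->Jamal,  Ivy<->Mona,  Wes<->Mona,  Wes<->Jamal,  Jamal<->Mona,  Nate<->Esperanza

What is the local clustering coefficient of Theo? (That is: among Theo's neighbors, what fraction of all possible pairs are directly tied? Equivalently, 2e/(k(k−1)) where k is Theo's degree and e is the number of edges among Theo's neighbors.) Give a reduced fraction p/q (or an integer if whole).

Theo's neighbors: Fay and Jamal (k = 2).
Possible neighbor pairs: C(2,2) = 1. Edges among them: none → e = 0.
Clustering(Theo) = 0/1.

0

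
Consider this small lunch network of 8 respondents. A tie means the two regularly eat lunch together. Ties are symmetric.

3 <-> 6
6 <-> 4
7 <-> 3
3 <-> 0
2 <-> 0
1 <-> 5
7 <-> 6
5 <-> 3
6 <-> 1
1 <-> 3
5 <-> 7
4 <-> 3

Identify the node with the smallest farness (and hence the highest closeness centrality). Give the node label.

Farness (sum of distances to all others) for each node — 0:12, 1:12, 2:18, 3:8, 4:13, 5:12, 6:11, 7:12.
The smallest farness is 8, for 3, so 3 has the highest closeness.

3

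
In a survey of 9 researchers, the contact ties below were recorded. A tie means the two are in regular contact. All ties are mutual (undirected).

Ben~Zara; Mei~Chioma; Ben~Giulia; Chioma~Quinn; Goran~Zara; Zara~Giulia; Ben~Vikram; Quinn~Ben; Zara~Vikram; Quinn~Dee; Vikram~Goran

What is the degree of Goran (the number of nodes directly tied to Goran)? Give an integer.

Goran is directly tied to Vikram and Zara. That is 2 neighbors, so the degree of Goran is 2.

2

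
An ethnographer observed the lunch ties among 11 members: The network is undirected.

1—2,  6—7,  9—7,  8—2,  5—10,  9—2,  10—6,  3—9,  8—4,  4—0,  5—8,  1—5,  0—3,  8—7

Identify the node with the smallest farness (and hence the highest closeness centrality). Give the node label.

8

Farness (sum of distances to all others) for each node — 0:27, 1:24, 2:20, 3:25, 4:22, 5:21, 6:24, 7:19, 8:17, 9:20, 10:25.
The smallest farness is 17, for 8, so 8 has the highest closeness.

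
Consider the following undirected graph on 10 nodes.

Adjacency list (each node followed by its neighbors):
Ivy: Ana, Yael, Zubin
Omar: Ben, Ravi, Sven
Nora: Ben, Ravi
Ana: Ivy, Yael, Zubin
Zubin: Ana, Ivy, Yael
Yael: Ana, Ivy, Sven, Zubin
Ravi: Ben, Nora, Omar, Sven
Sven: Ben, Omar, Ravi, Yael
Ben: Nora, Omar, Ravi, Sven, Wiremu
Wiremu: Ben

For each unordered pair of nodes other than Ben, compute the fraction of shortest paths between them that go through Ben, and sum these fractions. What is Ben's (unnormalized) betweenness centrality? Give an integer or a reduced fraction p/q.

Pairs whose geodesics pass through Ben — Yael–Wiremu: 1; Yael–Nora: 1/2; Zubin–Wiremu: 1; Zubin–Nora: 1/2; Ivy–Wiremu: 1; Ivy–Nora: 1/2; Ana–Wiremu: 1; Ana–Nora: 1/2; Wiremu–Nora: 1; Wiremu–Ravi: 1; Wiremu–Sven: 1; Wiremu–Omar: 1; Nora–Sven: 1/2; Nora–Omar: 1/2.
All other pairs contribute 0.
Summing the contributions gives betweenness(Ben) = 11.

11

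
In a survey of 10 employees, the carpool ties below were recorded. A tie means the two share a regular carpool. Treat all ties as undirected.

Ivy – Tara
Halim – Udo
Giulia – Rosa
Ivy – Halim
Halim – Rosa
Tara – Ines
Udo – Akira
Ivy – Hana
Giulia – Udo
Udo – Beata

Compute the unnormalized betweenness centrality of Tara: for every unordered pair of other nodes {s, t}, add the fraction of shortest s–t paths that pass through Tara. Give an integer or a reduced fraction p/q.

Pairs whose geodesics pass through Tara — Udo–Ines: 1; Beata–Ines: 1; Ines–Halim: 1; Ines–Hana: 1; Ines–Akira: 1; Ines–Ivy: 1; Ines–Rosa: 1; Ines–Giulia: 2/2.
All other pairs contribute 0.
Summing the contributions gives betweenness(Tara) = 8.

8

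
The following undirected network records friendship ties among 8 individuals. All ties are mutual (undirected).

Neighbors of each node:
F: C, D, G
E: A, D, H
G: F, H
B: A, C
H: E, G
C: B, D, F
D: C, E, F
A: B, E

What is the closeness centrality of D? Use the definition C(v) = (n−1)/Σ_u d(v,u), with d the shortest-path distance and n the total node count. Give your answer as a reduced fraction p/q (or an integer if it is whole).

Distances from D: A:2, B:2, C:1, E:1, F:1, G:2, H:2. Sum = 11.
n = 8, so closeness = 7/11.

7/11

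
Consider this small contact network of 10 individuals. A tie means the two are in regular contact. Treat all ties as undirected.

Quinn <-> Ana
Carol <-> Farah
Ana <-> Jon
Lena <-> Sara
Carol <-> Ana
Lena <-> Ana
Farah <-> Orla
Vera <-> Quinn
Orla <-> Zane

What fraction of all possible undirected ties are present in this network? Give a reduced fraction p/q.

There are 9 edges and 10 nodes, so the maximum possible is C(10,2) = 45.
Density = 9/45 = 1/5.

1/5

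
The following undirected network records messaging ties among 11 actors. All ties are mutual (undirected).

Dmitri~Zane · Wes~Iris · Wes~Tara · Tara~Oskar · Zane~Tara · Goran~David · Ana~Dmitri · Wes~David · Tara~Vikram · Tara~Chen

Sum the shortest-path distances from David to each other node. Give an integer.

Distances from David: Ana:5, Chen:3, Dmitri:4, Goran:1, Iris:2, Oskar:3, Tara:2, Vikram:3, Wes:1, Zane:3.
Sum = 5 + 3 + 4 + 1 + 2 + 3 + 2 + 3 + 1 + 3 = 27.

27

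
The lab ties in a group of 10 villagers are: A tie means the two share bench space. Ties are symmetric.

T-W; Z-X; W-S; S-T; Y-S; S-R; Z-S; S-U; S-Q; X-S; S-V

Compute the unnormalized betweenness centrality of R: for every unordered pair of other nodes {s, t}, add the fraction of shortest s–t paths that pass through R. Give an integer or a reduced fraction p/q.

No shortest path between any pair of other nodes passes through R.
Summing the contributions gives betweenness(R) = 0.

0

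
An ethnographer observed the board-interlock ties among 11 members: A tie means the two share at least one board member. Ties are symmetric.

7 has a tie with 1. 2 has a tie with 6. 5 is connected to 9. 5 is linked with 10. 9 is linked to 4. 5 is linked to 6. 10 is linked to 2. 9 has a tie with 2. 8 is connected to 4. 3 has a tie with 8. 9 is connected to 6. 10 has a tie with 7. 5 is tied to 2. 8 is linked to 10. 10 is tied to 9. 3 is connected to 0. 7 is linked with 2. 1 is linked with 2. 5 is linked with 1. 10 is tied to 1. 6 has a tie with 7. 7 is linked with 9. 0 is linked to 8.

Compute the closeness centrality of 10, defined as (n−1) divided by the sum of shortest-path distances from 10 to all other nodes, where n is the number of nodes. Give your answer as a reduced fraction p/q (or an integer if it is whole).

Distances from 10: 0:2, 1:1, 2:1, 3:2, 4:2, 5:1, 6:2, 7:1, 8:1, 9:1. Sum = 14.
n = 11, so closeness = 10/14 = 5/7.

5/7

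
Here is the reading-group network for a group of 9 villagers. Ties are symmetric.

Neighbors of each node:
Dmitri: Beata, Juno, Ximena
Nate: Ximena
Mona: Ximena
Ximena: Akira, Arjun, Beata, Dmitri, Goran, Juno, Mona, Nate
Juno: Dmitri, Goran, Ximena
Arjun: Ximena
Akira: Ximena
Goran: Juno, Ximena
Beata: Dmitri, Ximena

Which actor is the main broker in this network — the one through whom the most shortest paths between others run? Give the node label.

Ximena

Unnormalized betweenness of each node: Akira:0, Arjun:0, Beata:0, Dmitri:1/2, Goran:0, Juno:1/2, Mona:0, Nate:0, Ximena:24.
Ximena has the largest value, 24, making it the main broker — the node through which the most shortest paths run.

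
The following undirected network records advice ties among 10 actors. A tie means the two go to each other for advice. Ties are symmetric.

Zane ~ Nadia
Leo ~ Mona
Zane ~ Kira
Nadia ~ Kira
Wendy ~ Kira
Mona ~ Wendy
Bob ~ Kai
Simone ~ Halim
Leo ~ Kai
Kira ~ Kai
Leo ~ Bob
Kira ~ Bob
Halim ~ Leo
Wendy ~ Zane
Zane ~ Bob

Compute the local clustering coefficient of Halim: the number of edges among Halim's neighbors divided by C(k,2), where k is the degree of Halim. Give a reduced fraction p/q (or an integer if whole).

0

Halim's neighbors: Leo and Simone (k = 2).
Possible neighbor pairs: C(2,2) = 1. Edges among them: none → e = 0.
Clustering(Halim) = 0/1.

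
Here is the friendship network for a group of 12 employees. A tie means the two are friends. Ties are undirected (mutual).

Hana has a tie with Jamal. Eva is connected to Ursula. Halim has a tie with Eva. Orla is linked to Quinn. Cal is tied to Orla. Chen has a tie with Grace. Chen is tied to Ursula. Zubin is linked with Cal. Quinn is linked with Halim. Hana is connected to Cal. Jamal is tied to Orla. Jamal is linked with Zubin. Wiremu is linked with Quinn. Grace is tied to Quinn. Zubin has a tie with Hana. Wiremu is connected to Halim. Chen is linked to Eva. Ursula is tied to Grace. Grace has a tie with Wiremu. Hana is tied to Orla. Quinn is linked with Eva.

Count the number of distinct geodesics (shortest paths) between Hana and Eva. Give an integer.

The shortest distance is 3, and the only length-3 path is Hana–Orla–Quinn–Eva. So there is exactly 1 shortest path.

1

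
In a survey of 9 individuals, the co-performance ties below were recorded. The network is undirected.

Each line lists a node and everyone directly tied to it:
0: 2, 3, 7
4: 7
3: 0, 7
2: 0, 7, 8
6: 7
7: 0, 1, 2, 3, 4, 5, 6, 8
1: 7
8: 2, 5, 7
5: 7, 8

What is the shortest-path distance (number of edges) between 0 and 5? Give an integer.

One shortest route is 0 – 7 – 5, which uses 2 edges, and 0 and 5 are not directly tied, so nothing shorter exists. So d(0,5) = 2.

2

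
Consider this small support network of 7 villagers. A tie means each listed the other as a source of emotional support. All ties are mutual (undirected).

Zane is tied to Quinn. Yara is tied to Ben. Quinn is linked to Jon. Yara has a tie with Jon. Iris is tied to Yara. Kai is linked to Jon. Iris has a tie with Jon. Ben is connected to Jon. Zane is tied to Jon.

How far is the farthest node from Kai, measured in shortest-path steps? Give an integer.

Distances from Kai: Ben:2, Iris:2, Jon:1, Quinn:2, Yara:2, Zane:2.
The largest is 2 (to Yara, Quinn, Iris, Zane, and Ben), so the eccentricity of Kai is 2.

2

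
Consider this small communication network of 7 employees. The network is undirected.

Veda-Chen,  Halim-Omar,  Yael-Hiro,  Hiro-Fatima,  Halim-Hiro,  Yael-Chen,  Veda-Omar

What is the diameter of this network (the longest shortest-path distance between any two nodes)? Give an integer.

4

Eccentricity of each node (its greatest distance to any other): Chen:3, Fatima:4, Halim:3, Hiro:3, Omar:3, Veda:4, Yael:3.
The maximum eccentricity is 4, realized for instance by the pair Veda–Fatima via Veda – Omar – Halim – Hiro – Fatima. So the diameter is 4.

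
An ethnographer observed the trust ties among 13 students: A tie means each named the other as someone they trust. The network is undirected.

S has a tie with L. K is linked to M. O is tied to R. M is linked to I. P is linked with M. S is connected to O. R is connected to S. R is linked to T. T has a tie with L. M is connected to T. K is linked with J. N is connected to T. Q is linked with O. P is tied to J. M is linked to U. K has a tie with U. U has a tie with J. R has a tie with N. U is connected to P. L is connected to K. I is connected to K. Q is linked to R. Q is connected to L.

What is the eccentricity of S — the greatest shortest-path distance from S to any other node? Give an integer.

Distances from S: I:3, J:3, K:2, L:1, M:3, N:2, O:1, P:4, Q:2, R:1, T:2, U:3.
The largest is 4 (to P), so the eccentricity of S is 4.

4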